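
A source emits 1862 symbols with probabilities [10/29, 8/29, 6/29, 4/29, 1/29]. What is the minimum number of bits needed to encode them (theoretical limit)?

Entropy H = 2.0742 bits/symbol
Minimum bits = H × n = 2.0742 × 1862
= 3862.20 bits


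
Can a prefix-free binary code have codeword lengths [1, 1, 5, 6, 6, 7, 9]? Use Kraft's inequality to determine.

Kraft inequality: Σ 2^(-l_i) ≤ 1 for prefix-free code
Calculating: 2^(-1) + 2^(-1) + 2^(-5) + 2^(-6) + 2^(-6) + 2^(-7) + 2^(-9)
= 0.5 + 0.5 + 0.03125 + 0.015625 + 0.015625 + 0.0078125 + 0.001953125
= 1.0723
Since 1.0723 > 1, prefix-free code does not exist


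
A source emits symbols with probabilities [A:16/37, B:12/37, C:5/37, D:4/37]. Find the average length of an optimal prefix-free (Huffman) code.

Huffman tree construction:
Combine smallest probabilities repeatedly
Resulting codes:
  A: 0 (length 1)
  B: 11 (length 2)
  C: 101 (length 3)
  D: 100 (length 3)
Average length = Σ p(s) × length(s) = 1.8108 bits


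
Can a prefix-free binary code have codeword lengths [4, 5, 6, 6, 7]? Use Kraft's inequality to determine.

Kraft inequality: Σ 2^(-l_i) ≤ 1 for prefix-free code
Calculating: 2^(-4) + 2^(-5) + 2^(-6) + 2^(-6) + 2^(-7)
= 0.0625 + 0.03125 + 0.015625 + 0.015625 + 0.0078125
= 0.1328
Since 0.1328 ≤ 1, prefix-free code exists


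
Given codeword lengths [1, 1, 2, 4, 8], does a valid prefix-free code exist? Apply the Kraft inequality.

Kraft inequality: Σ 2^(-l_i) ≤ 1 for prefix-free code
Calculating: 2^(-1) + 2^(-1) + 2^(-2) + 2^(-4) + 2^(-8)
= 0.5 + 0.5 + 0.25 + 0.0625 + 0.00390625
= 1.3164
Since 1.3164 > 1, prefix-free code does not exist


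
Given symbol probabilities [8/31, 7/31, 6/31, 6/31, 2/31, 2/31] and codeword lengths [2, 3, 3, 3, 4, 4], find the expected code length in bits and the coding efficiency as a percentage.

Average length L = Σ p_i × l_i = 2.8710 bits
Entropy H = 2.4164 bits
Efficiency η = H/L × 100% = 84.17%


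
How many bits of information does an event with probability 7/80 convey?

Information content I(x) = -log₂(p(x))
I = -log₂(7/80) = -log₂(0.0875)
I = 3.5146 bits


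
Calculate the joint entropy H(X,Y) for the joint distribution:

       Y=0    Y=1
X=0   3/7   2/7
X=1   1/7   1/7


H(X,Y) = -Σ p(x,y) log₂ p(x,y)
  p(0,0)=3/7: -0.4286 × log₂(0.4286) = 0.5239
  p(0,1)=2/7: -0.2857 × log₂(0.2857) = 0.5164
  p(1,0)=1/7: -0.1429 × log₂(0.1429) = 0.4011
  p(1,1)=1/7: -0.1429 × log₂(0.1429) = 0.4011
H(X,Y) = 1.8424 bits


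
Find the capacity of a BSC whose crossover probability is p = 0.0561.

For BSC with error probability p:
C = 1 - H(p) where H(p) is binary entropy
H(0.0561) = -0.0561 × log₂(0.0561) - 0.9439 × log₂(0.9439)
H(p) = 0.3118
C = 1 - 0.3118 = 0.6882 bits/use


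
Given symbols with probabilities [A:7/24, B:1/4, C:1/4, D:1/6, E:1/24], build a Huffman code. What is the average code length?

Huffman tree construction:
Combine smallest probabilities repeatedly
Resulting codes:
  A: 11 (length 2)
  B: 01 (length 2)
  C: 10 (length 2)
  D: 001 (length 3)
  E: 000 (length 3)
Average length = Σ p(s) × length(s) = 2.2083 bits


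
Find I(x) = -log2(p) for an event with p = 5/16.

Information content I(x) = -log₂(p(x))
I = -log₂(5/16) = -log₂(0.3125)
I = 1.6781 bits


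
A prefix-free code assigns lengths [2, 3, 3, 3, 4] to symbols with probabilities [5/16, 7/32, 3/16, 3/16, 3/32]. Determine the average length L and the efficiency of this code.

Average length L = Σ p_i × l_i = 2.7812 bits
Entropy H = 2.2298 bits
Efficiency η = H/L × 100% = 80.17%


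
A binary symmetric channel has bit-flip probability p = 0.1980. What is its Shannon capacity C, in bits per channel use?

For BSC with error probability p:
C = 1 - H(p) where H(p) is binary entropy
H(0.1980) = -0.1980 × log₂(0.1980) - 0.8020 × log₂(0.8020)
H(p) = 0.7179
C = 1 - 0.7179 = 0.2821 bits/use


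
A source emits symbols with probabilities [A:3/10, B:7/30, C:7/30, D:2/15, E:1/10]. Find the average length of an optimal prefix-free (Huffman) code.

Huffman tree construction:
Combine smallest probabilities repeatedly
Resulting codes:
  A: 11 (length 2)
  B: 00 (length 2)
  C: 01 (length 2)
  D: 101 (length 3)
  E: 100 (length 3)
Average length = Σ p(s) × length(s) = 2.2333 bits


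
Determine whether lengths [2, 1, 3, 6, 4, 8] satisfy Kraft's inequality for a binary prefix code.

Kraft inequality: Σ 2^(-l_i) ≤ 1 for prefix-free code
Calculating: 2^(-2) + 2^(-1) + 2^(-3) + 2^(-6) + 2^(-4) + 2^(-8)
= 0.25 + 0.5 + 0.125 + 0.015625 + 0.0625 + 0.00390625
= 0.9570
Since 0.9570 ≤ 1, prefix-free code exists


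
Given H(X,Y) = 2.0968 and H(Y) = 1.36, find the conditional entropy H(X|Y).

Chain rule: H(X,Y) = H(X|Y) + H(Y)
H(X|Y) = H(X,Y) - H(Y) = 2.0968 - 1.36 = 0.7368 bits


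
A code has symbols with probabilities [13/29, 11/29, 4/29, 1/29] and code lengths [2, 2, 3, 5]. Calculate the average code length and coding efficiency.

Average length L = Σ p_i × l_i = 2.2414 bits
Entropy H = 1.6111 bits
Efficiency η = H/L × 100% = 71.88%


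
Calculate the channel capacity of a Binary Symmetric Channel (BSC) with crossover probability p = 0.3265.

For BSC with error probability p:
C = 1 - H(p) where H(p) is binary entropy
H(0.3265) = -0.3265 × log₂(0.3265) - 0.6735 × log₂(0.6735)
H(p) = 0.9113
C = 1 - 0.9113 = 0.0887 bits/use


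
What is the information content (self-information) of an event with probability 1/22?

Information content I(x) = -log₂(p(x))
I = -log₂(1/22) = -log₂(0.0455)
I = 4.4594 bits


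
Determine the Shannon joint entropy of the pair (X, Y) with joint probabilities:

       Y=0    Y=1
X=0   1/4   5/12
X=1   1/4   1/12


H(X,Y) = -Σ p(x,y) log₂ p(x,y)
  p(0,0)=1/4: -0.2500 × log₂(0.2500) = 0.5000
  p(0,1)=5/12: -0.4167 × log₂(0.4167) = 0.5263
  p(1,0)=1/4: -0.2500 × log₂(0.2500) = 0.5000
  p(1,1)=1/12: -0.0833 × log₂(0.0833) = 0.2987
H(X,Y) = 1.8250 bits


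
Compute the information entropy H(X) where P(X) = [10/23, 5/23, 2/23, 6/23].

H(X) = -Σ p(x) log₂ p(x)
  -10/23 × log₂(10/23) = 0.5224
  -5/23 × log₂(5/23) = 0.4786
  -2/23 × log₂(2/23) = 0.3064
  -6/23 × log₂(6/23) = 0.5057
H(X) = 1.8132 bits


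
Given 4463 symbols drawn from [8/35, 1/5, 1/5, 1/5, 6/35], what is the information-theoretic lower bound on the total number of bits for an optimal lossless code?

Entropy H = 2.3160 bits/symbol
Minimum bits = H × n = 2.3160 × 4463
= 10336.39 bits


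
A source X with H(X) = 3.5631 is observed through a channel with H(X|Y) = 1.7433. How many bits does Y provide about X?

I(X;Y) = H(X) - H(X|Y)
I(X;Y) = 3.5631 - 1.7433 = 1.8198 bits


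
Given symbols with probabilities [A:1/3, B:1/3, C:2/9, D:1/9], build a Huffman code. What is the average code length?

Huffman tree construction:
Combine smallest probabilities repeatedly
Resulting codes:
  A: 10 (length 2)
  B: 11 (length 2)
  C: 01 (length 2)
  D: 00 (length 2)
Average length = Σ p(s) × length(s) = 2.0000 bits


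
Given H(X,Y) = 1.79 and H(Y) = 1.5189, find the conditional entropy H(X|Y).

Chain rule: H(X,Y) = H(X|Y) + H(Y)
H(X|Y) = H(X,Y) - H(Y) = 1.79 - 1.5189 = 0.2711 bits


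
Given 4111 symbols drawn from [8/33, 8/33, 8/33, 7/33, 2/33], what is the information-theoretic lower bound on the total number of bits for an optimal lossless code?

Entropy H = 2.2065 bits/symbol
Minimum bits = H × n = 2.2065 × 4111
= 9070.80 bits


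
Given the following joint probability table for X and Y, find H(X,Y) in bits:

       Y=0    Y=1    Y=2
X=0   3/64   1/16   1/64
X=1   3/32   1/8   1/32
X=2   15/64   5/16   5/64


H(X,Y) = -Σ p(x,y) log₂ p(x,y)
  p(0,0)=3/64: -0.0469 × log₂(0.0469) = 0.2070
  p(0,1)=1/16: -0.0625 × log₂(0.0625) = 0.2500
  p(0,2)=1/64: -0.0156 × log₂(0.0156) = 0.0938
  p(1,0)=3/32: -0.0938 × log₂(0.0938) = 0.3202
  p(1,1)=1/8: -0.1250 × log₂(0.1250) = 0.3750
  p(1,2)=1/32: -0.0312 × log₂(0.0312) = 0.1562
  p(2,0)=15/64: -0.2344 × log₂(0.2344) = 0.4906
  p(2,1)=5/16: -0.3125 × log₂(0.3125) = 0.5244
  p(2,2)=5/64: -0.0781 × log₂(0.0781) = 0.2873
H(X,Y) = 2.7044 bits


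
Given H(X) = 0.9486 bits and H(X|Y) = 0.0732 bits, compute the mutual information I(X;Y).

I(X;Y) = H(X) - H(X|Y)
I(X;Y) = 0.9486 - 0.0732 = 0.8754 bits


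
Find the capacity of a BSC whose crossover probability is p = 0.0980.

For BSC with error probability p:
C = 1 - H(p) where H(p) is binary entropy
H(0.0980) = -0.0980 × log₂(0.0980) - 0.9020 × log₂(0.9020)
H(p) = 0.4626
C = 1 - 0.4626 = 0.5374 bits/use


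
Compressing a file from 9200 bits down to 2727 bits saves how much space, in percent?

Space savings = (1 - Compressed/Original) × 100%
= (1 - 2727/9200) × 100%
= 70.36%


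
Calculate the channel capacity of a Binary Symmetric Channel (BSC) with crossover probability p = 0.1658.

For BSC with error probability p:
C = 1 - H(p) where H(p) is binary entropy
H(0.1658) = -0.1658 × log₂(0.1658) - 0.8342 × log₂(0.8342)
H(p) = 0.6480
C = 1 - 0.6480 = 0.3520 bits/use


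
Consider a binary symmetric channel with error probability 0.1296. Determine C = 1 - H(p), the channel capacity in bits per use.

For BSC with error probability p:
C = 1 - H(p) where H(p) is binary entropy
H(0.1296) = -0.1296 × log₂(0.1296) - 0.8704 × log₂(0.8704)
H(p) = 0.5563
C = 1 - 0.5563 = 0.4437 bits/use


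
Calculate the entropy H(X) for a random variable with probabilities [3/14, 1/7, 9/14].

H(X) = -Σ p(x) log₂ p(x)
  -3/14 × log₂(3/14) = 0.4762
  -1/7 × log₂(1/7) = 0.4011
  -9/14 × log₂(9/14) = 0.4098
H(X) = 1.2871 bits


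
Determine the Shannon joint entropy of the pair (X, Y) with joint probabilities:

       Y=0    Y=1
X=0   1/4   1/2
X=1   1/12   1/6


H(X,Y) = -Σ p(x,y) log₂ p(x,y)
  p(0,0)=1/4: -0.2500 × log₂(0.2500) = 0.5000
  p(0,1)=1/2: -0.5000 × log₂(0.5000) = 0.5000
  p(1,0)=1/12: -0.0833 × log₂(0.0833) = 0.2987
  p(1,1)=1/6: -0.1667 × log₂(0.1667) = 0.4308
H(X,Y) = 1.7296 bits


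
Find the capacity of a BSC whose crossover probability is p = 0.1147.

For BSC with error probability p:
C = 1 - H(p) where H(p) is binary entropy
H(0.1147) = -0.1147 × log₂(0.1147) - 0.8853 × log₂(0.8853)
H(p) = 0.5139
C = 1 - 0.5139 = 0.4861 bits/use


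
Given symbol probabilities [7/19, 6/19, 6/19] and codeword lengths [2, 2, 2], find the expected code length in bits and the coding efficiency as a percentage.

Average length L = Σ p_i × l_i = 2.0000 bits
Entropy H = 1.5810 bits
Efficiency η = H/L × 100% = 79.05%


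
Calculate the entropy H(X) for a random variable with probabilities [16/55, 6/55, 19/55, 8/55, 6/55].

H(X) = -Σ p(x) log₂ p(x)
  -16/55 × log₂(16/55) = 0.5182
  -6/55 × log₂(6/55) = 0.3487
  -19/55 × log₂(19/55) = 0.5297
  -8/55 × log₂(8/55) = 0.4046
  -6/55 × log₂(6/55) = 0.3487
H(X) = 2.1499 bits


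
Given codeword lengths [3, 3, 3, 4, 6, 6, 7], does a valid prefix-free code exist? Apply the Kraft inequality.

Kraft inequality: Σ 2^(-l_i) ≤ 1 for prefix-free code
Calculating: 2^(-3) + 2^(-3) + 2^(-3) + 2^(-4) + 2^(-6) + 2^(-6) + 2^(-7)
= 0.125 + 0.125 + 0.125 + 0.0625 + 0.015625 + 0.015625 + 0.0078125
= 0.4766
Since 0.4766 ≤ 1, prefix-free code exists


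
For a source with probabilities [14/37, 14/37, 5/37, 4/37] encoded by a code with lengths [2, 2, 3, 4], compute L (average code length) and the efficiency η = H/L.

Average length L = Σ p_i × l_i = 2.3514 bits
Entropy H = 1.7982 bits
Efficiency η = H/L × 100% = 76.48%


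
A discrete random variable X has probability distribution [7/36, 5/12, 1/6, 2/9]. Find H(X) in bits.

H(X) = -Σ p(x) log₂ p(x)
  -7/36 × log₂(7/36) = 0.4594
  -5/12 × log₂(5/12) = 0.5263
  -1/6 × log₂(1/6) = 0.4308
  -2/9 × log₂(2/9) = 0.4822
H(X) = 1.8987 bits


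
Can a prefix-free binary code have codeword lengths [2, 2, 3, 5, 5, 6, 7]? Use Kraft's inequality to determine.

Kraft inequality: Σ 2^(-l_i) ≤ 1 for prefix-free code
Calculating: 2^(-2) + 2^(-2) + 2^(-3) + 2^(-5) + 2^(-5) + 2^(-6) + 2^(-7)
= 0.25 + 0.25 + 0.125 + 0.03125 + 0.03125 + 0.015625 + 0.0078125
= 0.7109
Since 0.7109 ≤ 1, prefix-free code exists


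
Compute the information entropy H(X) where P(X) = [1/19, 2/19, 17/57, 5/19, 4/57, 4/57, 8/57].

H(X) = -Σ p(x) log₂ p(x)
  -1/19 × log₂(1/19) = 0.2236
  -2/19 × log₂(2/19) = 0.3419
  -17/57 × log₂(17/57) = 0.5206
  -5/19 × log₂(5/19) = 0.5068
  -4/57 × log₂(4/57) = 0.2690
  -4/57 × log₂(4/57) = 0.2690
  -8/57 × log₂(8/57) = 0.3976
H(X) = 2.5284 bits


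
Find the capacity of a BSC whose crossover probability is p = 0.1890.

For BSC with error probability p:
C = 1 - H(p) where H(p) is binary entropy
H(0.1890) = -0.1890 × log₂(0.1890) - 0.8110 × log₂(0.8110)
H(p) = 0.6994
C = 1 - 0.6994 = 0.3006 bits/use


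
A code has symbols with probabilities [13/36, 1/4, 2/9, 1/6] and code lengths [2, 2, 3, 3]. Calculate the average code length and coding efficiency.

Average length L = Σ p_i × l_i = 2.3889 bits
Entropy H = 1.9437 bits
Efficiency η = H/L × 100% = 81.36%


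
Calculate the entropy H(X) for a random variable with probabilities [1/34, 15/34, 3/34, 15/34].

H(X) = -Σ p(x) log₂ p(x)
  -1/34 × log₂(1/34) = 0.1496
  -15/34 × log₂(15/34) = 0.5208
  -3/34 × log₂(3/34) = 0.3090
  -15/34 × log₂(15/34) = 0.5208
H(X) = 1.5004 bits


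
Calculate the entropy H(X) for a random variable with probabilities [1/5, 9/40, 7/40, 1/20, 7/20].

H(X) = -Σ p(x) log₂ p(x)
  -1/5 × log₂(1/5) = 0.4644
  -9/40 × log₂(9/40) = 0.4842
  -7/40 × log₂(7/40) = 0.4401
  -1/20 × log₂(1/20) = 0.2161
  -7/20 × log₂(7/20) = 0.5301
H(X) = 2.1348 bits


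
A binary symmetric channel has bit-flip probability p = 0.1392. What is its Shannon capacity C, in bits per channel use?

For BSC with error probability p:
C = 1 - H(p) where H(p) is binary entropy
H(0.1392) = -0.1392 × log₂(0.1392) - 0.8608 × log₂(0.8608)
H(p) = 0.5821
C = 1 - 0.5821 = 0.4179 bits/use


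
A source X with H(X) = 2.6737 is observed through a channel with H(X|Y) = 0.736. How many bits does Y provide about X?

I(X;Y) = H(X) - H(X|Y)
I(X;Y) = 2.6737 - 0.736 = 1.9377 bits


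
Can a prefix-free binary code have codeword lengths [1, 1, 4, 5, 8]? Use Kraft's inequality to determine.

Kraft inequality: Σ 2^(-l_i) ≤ 1 for prefix-free code
Calculating: 2^(-1) + 2^(-1) + 2^(-4) + 2^(-5) + 2^(-8)
= 0.5 + 0.5 + 0.0625 + 0.03125 + 0.00390625
= 1.0977
Since 1.0977 > 1, prefix-free code does not exist


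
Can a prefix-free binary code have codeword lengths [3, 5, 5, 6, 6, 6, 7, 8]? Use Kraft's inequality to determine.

Kraft inequality: Σ 2^(-l_i) ≤ 1 for prefix-free code
Calculating: 2^(-3) + 2^(-5) + 2^(-5) + 2^(-6) + 2^(-6) + 2^(-6) + 2^(-7) + 2^(-8)
= 0.125 + 0.03125 + 0.03125 + 0.015625 + 0.015625 + 0.015625 + 0.0078125 + 0.00390625
= 0.2461
Since 0.2461 ≤ 1, prefix-free code exists


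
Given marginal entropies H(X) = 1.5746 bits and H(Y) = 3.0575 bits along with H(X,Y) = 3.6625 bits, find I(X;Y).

I(X;Y) = H(X) + H(Y) - H(X,Y)
I(X;Y) = 1.5746 + 3.0575 - 3.6625 = 0.9696 bits


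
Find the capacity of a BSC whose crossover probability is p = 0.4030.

For BSC with error probability p:
C = 1 - H(p) where H(p) is binary entropy
H(0.4030) = -0.4030 × log₂(0.4030) - 0.5970 × log₂(0.5970)
H(p) = 0.9727
C = 1 - 0.9727 = 0.0273 bits/use


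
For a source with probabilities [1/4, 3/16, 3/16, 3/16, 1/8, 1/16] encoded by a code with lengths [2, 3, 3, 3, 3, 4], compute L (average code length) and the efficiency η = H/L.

Average length L = Σ p_i × l_i = 2.8125 bits
Entropy H = 2.4835 bits
Efficiency η = H/L × 100% = 88.30%


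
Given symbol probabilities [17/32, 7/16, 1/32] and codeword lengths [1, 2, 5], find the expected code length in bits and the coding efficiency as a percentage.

Average length L = Σ p_i × l_i = 1.5625 bits
Entropy H = 1.1628 bits
Efficiency η = H/L × 100% = 74.42%


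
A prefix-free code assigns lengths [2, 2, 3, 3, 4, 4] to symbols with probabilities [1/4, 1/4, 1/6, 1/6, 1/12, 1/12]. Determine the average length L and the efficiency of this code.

Average length L = Σ p_i × l_i = 2.6667 bits
Entropy H = 2.4591 bits
Efficiency η = H/L × 100% = 92.22%


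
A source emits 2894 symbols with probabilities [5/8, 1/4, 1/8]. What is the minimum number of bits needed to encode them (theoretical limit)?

Entropy H = 1.2988 bits/symbol
Minimum bits = H × n = 1.2988 × 2894
= 3758.71 bits


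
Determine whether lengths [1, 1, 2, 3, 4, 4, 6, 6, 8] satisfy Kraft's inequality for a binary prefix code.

Kraft inequality: Σ 2^(-l_i) ≤ 1 for prefix-free code
Calculating: 2^(-1) + 2^(-1) + 2^(-2) + 2^(-3) + 2^(-4) + 2^(-4) + 2^(-6) + 2^(-6) + 2^(-8)
= 0.5 + 0.5 + 0.25 + 0.125 + 0.0625 + 0.0625 + 0.015625 + 0.015625 + 0.00390625
= 1.5352
Since 1.5352 > 1, prefix-free code does not exist


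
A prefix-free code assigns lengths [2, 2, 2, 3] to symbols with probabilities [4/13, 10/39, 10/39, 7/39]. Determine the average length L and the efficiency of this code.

Average length L = Σ p_i × l_i = 2.1795 bits
Entropy H = 1.9749 bits
Efficiency η = H/L × 100% = 90.61%


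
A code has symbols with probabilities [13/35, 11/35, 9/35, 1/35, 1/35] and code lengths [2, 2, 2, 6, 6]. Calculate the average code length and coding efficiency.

Average length L = Σ p_i × l_i = 2.2286 bits
Entropy H = 1.8525 bits
Efficiency η = H/L × 100% = 83.12%


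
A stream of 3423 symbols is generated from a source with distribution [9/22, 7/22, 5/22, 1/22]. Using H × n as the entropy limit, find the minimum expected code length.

Entropy H = 1.7417 bits/symbol
Minimum bits = H × n = 1.7417 × 3423
= 5961.78 bits


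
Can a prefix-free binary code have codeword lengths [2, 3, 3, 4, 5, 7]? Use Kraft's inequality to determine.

Kraft inequality: Σ 2^(-l_i) ≤ 1 for prefix-free code
Calculating: 2^(-2) + 2^(-3) + 2^(-3) + 2^(-4) + 2^(-5) + 2^(-7)
= 0.25 + 0.125 + 0.125 + 0.0625 + 0.03125 + 0.0078125
= 0.6016
Since 0.6016 ≤ 1, prefix-free code exists


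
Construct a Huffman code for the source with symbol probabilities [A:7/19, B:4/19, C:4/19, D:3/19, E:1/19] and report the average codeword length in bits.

Huffman tree construction:
Combine smallest probabilities repeatedly
Resulting codes:
  A: 11 (length 2)
  B: 00 (length 2)
  C: 01 (length 2)
  D: 101 (length 3)
  E: 100 (length 3)
Average length = Σ p(s) × length(s) = 2.2105 bits


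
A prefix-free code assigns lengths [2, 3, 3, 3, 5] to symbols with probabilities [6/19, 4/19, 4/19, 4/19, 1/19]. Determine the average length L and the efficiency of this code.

Average length L = Σ p_i × l_i = 2.7895 bits
Entropy H = 2.1685 bits
Efficiency η = H/L × 100% = 77.74%


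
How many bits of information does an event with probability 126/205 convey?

Information content I(x) = -log₂(p(x))
I = -log₂(126/205) = -log₂(0.6146)
I = 0.7022 bits


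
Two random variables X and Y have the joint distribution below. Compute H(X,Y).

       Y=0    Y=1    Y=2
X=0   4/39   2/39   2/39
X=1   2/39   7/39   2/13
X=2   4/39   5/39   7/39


H(X,Y) = -Σ p(x,y) log₂ p(x,y)
  p(0,0)=4/39: -0.1026 × log₂(0.1026) = 0.3370
  p(0,1)=2/39: -0.0513 × log₂(0.0513) = 0.2198
  p(0,2)=2/39: -0.0513 × log₂(0.0513) = 0.2198
  p(1,0)=2/39: -0.0513 × log₂(0.0513) = 0.2198
  p(1,1)=7/39: -0.1795 × log₂(0.1795) = 0.4448
  p(1,2)=2/13: -0.1538 × log₂(0.1538) = 0.4155
  p(2,0)=4/39: -0.1026 × log₂(0.1026) = 0.3370
  p(2,1)=5/39: -0.1282 × log₂(0.1282) = 0.3799
  p(2,2)=7/39: -0.1795 × log₂(0.1795) = 0.4448
H(X,Y) = 3.0182 bits


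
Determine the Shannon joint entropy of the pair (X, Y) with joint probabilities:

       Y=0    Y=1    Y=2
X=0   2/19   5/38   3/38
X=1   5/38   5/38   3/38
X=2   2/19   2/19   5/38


H(X,Y) = -Σ p(x,y) log₂ p(x,y)
  p(0,0)=2/19: -0.1053 × log₂(0.1053) = 0.3419
  p(0,1)=5/38: -0.1316 × log₂(0.1316) = 0.3850
  p(0,2)=3/38: -0.0789 × log₂(0.0789) = 0.2892
  p(1,0)=5/38: -0.1316 × log₂(0.1316) = 0.3850
  p(1,1)=5/38: -0.1316 × log₂(0.1316) = 0.3850
  p(1,2)=3/38: -0.0789 × log₂(0.0789) = 0.2892
  p(2,0)=2/19: -0.1053 × log₂(0.1053) = 0.3419
  p(2,1)=2/19: -0.1053 × log₂(0.1053) = 0.3419
  p(2,2)=5/38: -0.1316 × log₂(0.1316) = 0.3850
H(X,Y) = 3.1440 bits


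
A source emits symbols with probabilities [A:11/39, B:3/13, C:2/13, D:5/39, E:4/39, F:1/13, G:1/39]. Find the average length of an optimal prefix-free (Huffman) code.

Huffman tree construction:
Combine smallest probabilities repeatedly
Resulting codes:
  A: 10 (length 2)
  B: 01 (length 2)
  C: 111 (length 3)
  D: 110 (length 3)
  E: 000 (length 3)
  F: 0011 (length 4)
  G: 0010 (length 4)
Average length = Σ p(s) × length(s) = 2.5897 bits


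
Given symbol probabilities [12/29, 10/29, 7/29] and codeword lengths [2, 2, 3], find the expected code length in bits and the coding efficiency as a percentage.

Average length L = Σ p_i × l_i = 2.2414 bits
Entropy H = 1.5514 bits
Efficiency η = H/L × 100% = 69.22%


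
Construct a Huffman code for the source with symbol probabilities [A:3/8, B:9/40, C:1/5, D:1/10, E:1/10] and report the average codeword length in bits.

Huffman tree construction:
Combine smallest probabilities repeatedly
Resulting codes:
  A: 11 (length 2)
  B: 10 (length 2)
  C: 00 (length 2)
  D: 010 (length 3)
  E: 011 (length 3)
Average length = Σ p(s) × length(s) = 2.2000 bits


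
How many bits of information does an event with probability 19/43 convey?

Information content I(x) = -log₂(p(x))
I = -log₂(19/43) = -log₂(0.4419)
I = 1.1783 bits


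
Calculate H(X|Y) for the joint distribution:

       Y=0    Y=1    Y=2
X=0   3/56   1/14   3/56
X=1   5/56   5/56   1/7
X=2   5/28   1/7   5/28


H(X|Y) = Σ_y p(y) H(X|Y=y)
  p(Y=0) = 9/28, H(X|Y=0) = 1.4153
  p(Y=1) = 17/56, H(X|Y=1) = 1.5222
  p(Y=2) = 3/8, H(X|Y=2) = 1.4412
H(X|Y) = 0.3214×1.4153 + 0.3036×1.5222 + 0.3750×1.4412 = 1.4574 bits


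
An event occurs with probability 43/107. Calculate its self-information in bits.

Information content I(x) = -log₂(p(x))
I = -log₂(43/107) = -log₂(0.4019)
I = 1.3152 bits


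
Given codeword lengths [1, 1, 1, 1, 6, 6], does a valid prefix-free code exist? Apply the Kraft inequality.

Kraft inequality: Σ 2^(-l_i) ≤ 1 for prefix-free code
Calculating: 2^(-1) + 2^(-1) + 2^(-1) + 2^(-1) + 2^(-6) + 2^(-6)
= 0.5 + 0.5 + 0.5 + 0.5 + 0.015625 + 0.015625
= 2.0312
Since 2.0312 > 1, prefix-free code does not exist


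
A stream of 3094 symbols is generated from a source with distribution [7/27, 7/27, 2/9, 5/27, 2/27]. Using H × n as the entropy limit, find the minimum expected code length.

Entropy H = 2.2207 bits/symbol
Minimum bits = H × n = 2.2207 × 3094
= 6870.92 bits


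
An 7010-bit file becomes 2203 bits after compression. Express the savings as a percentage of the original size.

Space savings = (1 - Compressed/Original) × 100%
= (1 - 2203/7010) × 100%
= 68.57%


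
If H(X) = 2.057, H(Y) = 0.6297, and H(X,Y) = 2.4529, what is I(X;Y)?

I(X;Y) = H(X) + H(Y) - H(X,Y)
I(X;Y) = 2.057 + 0.6297 - 2.4529 = 0.2338 bits


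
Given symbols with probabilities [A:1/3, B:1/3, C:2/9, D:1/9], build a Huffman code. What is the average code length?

Huffman tree construction:
Combine smallest probabilities repeatedly
Resulting codes:
  A: 10 (length 2)
  B: 11 (length 2)
  C: 01 (length 2)
  D: 00 (length 2)
Average length = Σ p(s) × length(s) = 2.0000 bits


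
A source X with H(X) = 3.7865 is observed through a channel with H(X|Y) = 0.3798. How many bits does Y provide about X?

I(X;Y) = H(X) - H(X|Y)
I(X;Y) = 3.7865 - 0.3798 = 3.4067 bits


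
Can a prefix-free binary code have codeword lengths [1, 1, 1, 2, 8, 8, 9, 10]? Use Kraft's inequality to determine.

Kraft inequality: Σ 2^(-l_i) ≤ 1 for prefix-free code
Calculating: 2^(-1) + 2^(-1) + 2^(-1) + 2^(-2) + 2^(-8) + 2^(-8) + 2^(-9) + 2^(-10)
= 0.5 + 0.5 + 0.5 + 0.25 + 0.00390625 + 0.00390625 + 0.001953125 + 0.0009765625
= 1.7607
Since 1.7607 > 1, prefix-free code does not exist


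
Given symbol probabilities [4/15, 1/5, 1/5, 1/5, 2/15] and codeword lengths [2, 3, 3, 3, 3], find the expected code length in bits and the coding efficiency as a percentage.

Average length L = Σ p_i × l_i = 2.7333 bits
Entropy H = 2.2892 bits
Efficiency η = H/L × 100% = 83.75%


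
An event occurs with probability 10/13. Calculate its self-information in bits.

Information content I(x) = -log₂(p(x))
I = -log₂(10/13) = -log₂(0.7692)
I = 0.3785 bits


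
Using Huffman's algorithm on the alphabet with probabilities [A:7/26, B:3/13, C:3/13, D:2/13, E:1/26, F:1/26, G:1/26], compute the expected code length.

Huffman tree construction:
Combine smallest probabilities repeatedly
Resulting codes:
  A: 10 (length 2)
  B: 00 (length 2)
  C: 01 (length 2)
  D: 111 (length 3)
  E: 11010 (length 5)
  F: 11011 (length 5)
  G: 1100 (length 4)
Average length = Σ p(s) × length(s) = 2.4615 bits


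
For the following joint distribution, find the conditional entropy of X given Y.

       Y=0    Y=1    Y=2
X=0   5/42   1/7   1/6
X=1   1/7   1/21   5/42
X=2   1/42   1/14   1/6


H(X|Y) = Σ_y p(y) H(X|Y=y)
  p(Y=0) = 2/7, H(X|Y=0) = 1.3250
  p(Y=1) = 11/42, H(X|Y=1) = 1.4354
  p(Y=2) = 19/42, H(X|Y=2) = 1.5683
H(X|Y) = 0.2857×1.3250 + 0.2619×1.4354 + 0.4524×1.5683 = 1.4640 bits


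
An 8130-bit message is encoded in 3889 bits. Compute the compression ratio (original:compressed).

Compression ratio = Original / Compressed
= 8130 / 3889 = 2.09:1


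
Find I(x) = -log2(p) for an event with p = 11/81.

Information content I(x) = -log₂(p(x))
I = -log₂(11/81) = -log₂(0.1358)
I = 2.8804 bits


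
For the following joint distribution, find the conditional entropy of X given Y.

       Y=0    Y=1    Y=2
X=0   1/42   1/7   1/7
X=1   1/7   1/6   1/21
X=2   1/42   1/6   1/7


H(X|Y) = Σ_y p(y) H(X|Y=y)
  p(Y=0) = 4/21, H(X|Y=0) = 1.0613
  p(Y=1) = 10/21, H(X|Y=1) = 1.5813
  p(Y=2) = 1/3, H(X|Y=2) = 1.4488
H(X|Y) = 0.1905×1.0613 + 0.4762×1.5813 + 0.3333×1.4488 = 1.4381 bits


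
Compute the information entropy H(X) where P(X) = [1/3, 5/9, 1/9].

H(X) = -Σ p(x) log₂ p(x)
  -1/3 × log₂(1/3) = 0.5283
  -5/9 × log₂(5/9) = 0.4711
  -1/9 × log₂(1/9) = 0.3522
H(X) = 1.3516 bits


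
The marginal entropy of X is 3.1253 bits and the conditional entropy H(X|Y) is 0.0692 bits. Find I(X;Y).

I(X;Y) = H(X) - H(X|Y)
I(X;Y) = 3.1253 - 0.0692 = 3.0561 bits


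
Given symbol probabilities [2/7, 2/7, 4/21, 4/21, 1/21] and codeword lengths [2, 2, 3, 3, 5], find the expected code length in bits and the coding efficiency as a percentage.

Average length L = Σ p_i × l_i = 2.5238 bits
Entropy H = 2.1533 bits
Efficiency η = H/L × 100% = 85.32%


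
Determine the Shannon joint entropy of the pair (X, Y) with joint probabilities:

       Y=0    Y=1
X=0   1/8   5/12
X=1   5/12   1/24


H(X,Y) = -Σ p(x,y) log₂ p(x,y)
  p(0,0)=1/8: -0.1250 × log₂(0.1250) = 0.3750
  p(0,1)=5/12: -0.4167 × log₂(0.4167) = 0.5263
  p(1,0)=5/12: -0.4167 × log₂(0.4167) = 0.5263
  p(1,1)=1/24: -0.0417 × log₂(0.0417) = 0.1910
H(X,Y) = 1.6186 bits


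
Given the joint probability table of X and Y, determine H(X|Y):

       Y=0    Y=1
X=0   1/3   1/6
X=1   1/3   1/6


H(X|Y) = Σ_y p(y) H(X|Y=y)
  p(Y=0) = 2/3, H(X|Y=0) = 1.0000
  p(Y=1) = 1/3, H(X|Y=1) = 1.0000
H(X|Y) = 0.6667×1.0000 + 0.3333×1.0000 = 1.0000 bits


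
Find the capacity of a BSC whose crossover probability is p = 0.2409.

For BSC with error probability p:
C = 1 - H(p) where H(p) is binary entropy
H(0.2409) = -0.2409 × log₂(0.2409) - 0.7591 × log₂(0.7591)
H(p) = 0.7965
C = 1 - 0.7965 = 0.2035 bits/use


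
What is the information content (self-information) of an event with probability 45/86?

Information content I(x) = -log₂(p(x))
I = -log₂(45/86) = -log₂(0.5233)
I = 0.9344 bits


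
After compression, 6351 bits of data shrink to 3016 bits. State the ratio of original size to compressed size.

Compression ratio = Original / Compressed
= 6351 / 3016 = 2.11:1


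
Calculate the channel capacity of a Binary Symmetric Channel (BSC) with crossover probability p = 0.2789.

For BSC with error probability p:
C = 1 - H(p) where H(p) is binary entropy
H(0.2789) = -0.2789 × log₂(0.2789) - 0.7211 × log₂(0.7211)
H(p) = 0.8539
C = 1 - 0.8539 = 0.1461 bits/use


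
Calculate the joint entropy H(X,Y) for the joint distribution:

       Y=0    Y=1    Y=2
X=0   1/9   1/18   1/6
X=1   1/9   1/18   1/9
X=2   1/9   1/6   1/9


H(X,Y) = -Σ p(x,y) log₂ p(x,y)
  p(0,0)=1/9: -0.1111 × log₂(0.1111) = 0.3522
  p(0,1)=1/18: -0.0556 × log₂(0.0556) = 0.2317
  p(0,2)=1/6: -0.1667 × log₂(0.1667) = 0.4308
  p(1,0)=1/9: -0.1111 × log₂(0.1111) = 0.3522
  p(1,1)=1/18: -0.0556 × log₂(0.0556) = 0.2317
  p(1,2)=1/9: -0.1111 × log₂(0.1111) = 0.3522
  p(2,0)=1/9: -0.1111 × log₂(0.1111) = 0.3522
  p(2,1)=1/6: -0.1667 × log₂(0.1667) = 0.4308
  p(2,2)=1/9: -0.1111 × log₂(0.1111) = 0.3522
H(X,Y) = 3.0860 bits


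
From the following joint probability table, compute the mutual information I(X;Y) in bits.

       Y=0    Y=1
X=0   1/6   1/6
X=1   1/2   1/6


H(X) = 0.9183, H(Y) = 0.9183, H(X,Y) = 1.7925
I(X;Y) = H(X) + H(Y) - H(X,Y) = 0.0441 bits


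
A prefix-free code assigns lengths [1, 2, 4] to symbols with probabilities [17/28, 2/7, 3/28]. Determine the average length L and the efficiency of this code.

Average length L = Σ p_i × l_i = 1.6071 bits
Entropy H = 1.2987 bits
Efficiency η = H/L × 100% = 80.81%


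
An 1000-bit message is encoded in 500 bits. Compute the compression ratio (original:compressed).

Compression ratio = Original / Compressed
= 1000 / 500 = 2.00:1


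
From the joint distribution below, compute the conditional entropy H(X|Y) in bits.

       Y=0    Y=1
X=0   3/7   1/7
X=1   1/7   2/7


H(X|Y) = Σ_y p(y) H(X|Y=y)
  p(Y=0) = 4/7, H(X|Y=0) = 0.8113
  p(Y=1) = 3/7, H(X|Y=1) = 0.9183
H(X|Y) = 0.5714×0.8113 + 0.4286×0.9183 = 0.8571 bits


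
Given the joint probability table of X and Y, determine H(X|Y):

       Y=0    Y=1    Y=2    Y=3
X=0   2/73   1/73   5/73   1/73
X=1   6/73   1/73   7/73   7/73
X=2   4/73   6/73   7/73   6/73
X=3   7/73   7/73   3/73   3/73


H(X|Y) = Σ_y p(y) H(X|Y=y)
  p(Y=0) = 19/73, H(X|Y=0) = 1.8710
  p(Y=1) = 15/73, H(X|Y=1) = 1.5628
  p(Y=2) = 22/73, H(X|Y=2) = 1.9291
  p(Y=3) = 17/73, H(X|Y=3) = 1.7395
H(X|Y) = 0.2603×1.8710 + 0.2055×1.5628 + 0.3014×1.9291 + 0.2329×1.7395 = 1.7946 bits


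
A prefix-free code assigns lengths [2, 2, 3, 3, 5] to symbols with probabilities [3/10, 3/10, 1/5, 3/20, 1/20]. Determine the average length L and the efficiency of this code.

Average length L = Σ p_i × l_i = 2.5000 bits
Entropy H = 2.1332 bits
Efficiency η = H/L × 100% = 85.33%


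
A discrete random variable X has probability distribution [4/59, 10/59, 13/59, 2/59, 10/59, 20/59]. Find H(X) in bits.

H(X) = -Σ p(x) log₂ p(x)
  -4/59 × log₂(4/59) = 0.2632
  -10/59 × log₂(10/59) = 0.4340
  -13/59 × log₂(13/59) = 0.4808
  -2/59 × log₂(2/59) = 0.1655
  -10/59 × log₂(10/59) = 0.4340
  -20/59 × log₂(20/59) = 0.5291
H(X) = 2.3067 bits


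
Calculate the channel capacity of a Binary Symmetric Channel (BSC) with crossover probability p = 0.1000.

For BSC with error probability p:
C = 1 - H(p) where H(p) is binary entropy
H(0.1000) = -0.1000 × log₂(0.1000) - 0.9000 × log₂(0.9000)
H(p) = 0.4690
C = 1 - 0.4690 = 0.5310 bits/use


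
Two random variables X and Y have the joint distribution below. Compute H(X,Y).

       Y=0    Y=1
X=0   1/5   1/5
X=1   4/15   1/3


H(X,Y) = -Σ p(x,y) log₂ p(x,y)
  p(0,0)=1/5: -0.2000 × log₂(0.2000) = 0.4644
  p(0,1)=1/5: -0.2000 × log₂(0.2000) = 0.4644
  p(1,0)=4/15: -0.2667 × log₂(0.2667) = 0.5085
  p(1,1)=1/3: -0.3333 × log₂(0.3333) = 0.5283
H(X,Y) = 1.9656 bits


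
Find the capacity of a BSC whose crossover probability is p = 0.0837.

For BSC with error probability p:
C = 1 - H(p) where H(p) is binary entropy
H(0.0837) = -0.0837 × log₂(0.0837) - 0.9163 × log₂(0.9163)
H(p) = 0.4151
C = 1 - 0.4151 = 0.5849 bits/use


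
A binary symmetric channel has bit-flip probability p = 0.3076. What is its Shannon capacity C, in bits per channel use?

For BSC with error probability p:
C = 1 - H(p) where H(p) is binary entropy
H(0.3076) = -0.3076 × log₂(0.3076) - 0.6924 × log₂(0.6924)
H(p) = 0.8904
C = 1 - 0.8904 = 0.1096 bits/use


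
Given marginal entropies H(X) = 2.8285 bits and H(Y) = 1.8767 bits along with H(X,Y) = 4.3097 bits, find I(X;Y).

I(X;Y) = H(X) + H(Y) - H(X,Y)
I(X;Y) = 2.8285 + 1.8767 - 4.3097 = 0.3955 bits


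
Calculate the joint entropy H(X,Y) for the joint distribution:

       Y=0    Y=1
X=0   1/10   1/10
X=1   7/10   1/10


H(X,Y) = -Σ p(x,y) log₂ p(x,y)
  p(0,0)=1/10: -0.1000 × log₂(0.1000) = 0.3322
  p(0,1)=1/10: -0.1000 × log₂(0.1000) = 0.3322
  p(1,0)=7/10: -0.7000 × log₂(0.7000) = 0.3602
  p(1,1)=1/10: -0.1000 × log₂(0.1000) = 0.3322
H(X,Y) = 1.3568 bits


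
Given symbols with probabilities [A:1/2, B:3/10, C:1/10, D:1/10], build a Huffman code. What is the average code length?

Huffman tree construction:
Combine smallest probabilities repeatedly
Resulting codes:
  A: 0 (length 1)
  B: 11 (length 2)
  C: 100 (length 3)
  D: 101 (length 3)
Average length = Σ p(s) × length(s) = 1.7000 bits


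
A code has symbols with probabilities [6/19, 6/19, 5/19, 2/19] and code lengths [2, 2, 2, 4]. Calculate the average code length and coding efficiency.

Average length L = Σ p_i × l_i = 2.2105 bits
Entropy H = 1.8990 bits
Efficiency η = H/L × 100% = 85.91%


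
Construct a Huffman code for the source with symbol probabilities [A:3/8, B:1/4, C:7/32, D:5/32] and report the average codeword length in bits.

Huffman tree construction:
Combine smallest probabilities repeatedly
Resulting codes:
  A: 11 (length 2)
  B: 10 (length 2)
  C: 01 (length 2)
  D: 00 (length 2)
Average length = Σ p(s) × length(s) = 2.0000 bits


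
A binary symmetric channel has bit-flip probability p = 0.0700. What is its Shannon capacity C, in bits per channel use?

For BSC with error probability p:
C = 1 - H(p) where H(p) is binary entropy
H(0.0700) = -0.0700 × log₂(0.0700) - 0.9300 × log₂(0.9300)
H(p) = 0.3659
C = 1 - 0.3659 = 0.6341 bits/use


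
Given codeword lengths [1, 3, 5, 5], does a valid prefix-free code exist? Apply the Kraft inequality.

Kraft inequality: Σ 2^(-l_i) ≤ 1 for prefix-free code
Calculating: 2^(-1) + 2^(-3) + 2^(-5) + 2^(-5)
= 0.5 + 0.125 + 0.03125 + 0.03125
= 0.6875
Since 0.6875 ≤ 1, prefix-free code exists


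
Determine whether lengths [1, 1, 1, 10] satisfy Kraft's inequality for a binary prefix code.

Kraft inequality: Σ 2^(-l_i) ≤ 1 for prefix-free code
Calculating: 2^(-1) + 2^(-1) + 2^(-1) + 2^(-10)
= 0.5 + 0.5 + 0.5 + 0.0009765625
= 1.5010
Since 1.5010 > 1, prefix-free code does not exist


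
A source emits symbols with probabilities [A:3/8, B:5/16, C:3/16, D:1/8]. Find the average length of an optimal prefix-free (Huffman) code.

Huffman tree construction:
Combine smallest probabilities repeatedly
Resulting codes:
  A: 0 (length 1)
  B: 10 (length 2)
  C: 111 (length 3)
  D: 110 (length 3)
Average length = Σ p(s) × length(s) = 1.9375 bits


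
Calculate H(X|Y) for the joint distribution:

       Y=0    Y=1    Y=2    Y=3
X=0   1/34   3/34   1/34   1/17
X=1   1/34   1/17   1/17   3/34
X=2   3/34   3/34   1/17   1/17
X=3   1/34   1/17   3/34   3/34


H(X|Y) = Σ_y p(y) H(X|Y=y)
  p(Y=0) = 3/17, H(X|Y=0) = 1.7925
  p(Y=1) = 5/17, H(X|Y=1) = 1.9710
  p(Y=2) = 4/17, H(X|Y=2) = 1.9056
  p(Y=3) = 5/17, H(X|Y=3) = 1.9710
H(X|Y) = 0.1765×1.7925 + 0.2941×1.9710 + 0.2353×1.9056 + 0.2941×1.9710 = 1.9241 bits


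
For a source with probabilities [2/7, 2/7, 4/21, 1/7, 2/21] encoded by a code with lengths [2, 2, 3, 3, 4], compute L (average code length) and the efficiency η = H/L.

Average length L = Σ p_i × l_i = 2.5238 bits
Entropy H = 2.2126 bits
Efficiency η = H/L × 100% = 87.67%


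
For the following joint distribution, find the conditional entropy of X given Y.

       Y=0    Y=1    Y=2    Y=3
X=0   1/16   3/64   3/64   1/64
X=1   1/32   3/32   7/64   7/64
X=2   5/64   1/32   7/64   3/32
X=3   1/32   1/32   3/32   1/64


H(X|Y) = Σ_y p(y) H(X|Y=y)
  p(Y=0) = 13/64, H(X|Y=0) = 1.8843
  p(Y=1) = 13/64, H(X|Y=1) = 1.8339
  p(Y=2) = 23/64, H(X|Y=2) = 1.9337
  p(Y=3) = 15/64, H(X|Y=3) = 1.5628
H(X|Y) = 0.2031×1.8843 + 0.2031×1.8339 + 0.3594×1.9337 + 0.2344×1.5628 = 1.8165 bits


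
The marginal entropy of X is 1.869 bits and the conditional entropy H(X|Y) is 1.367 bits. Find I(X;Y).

I(X;Y) = H(X) - H(X|Y)
I(X;Y) = 1.869 - 1.367 = 0.502 bits


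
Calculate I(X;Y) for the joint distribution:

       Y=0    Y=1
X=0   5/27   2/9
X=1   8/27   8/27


H(X) = 0.9751, H(Y) = 0.9990, H(X,Y) = 1.9727
I(X;Y) = H(X) + H(Y) - H(X,Y) = 0.0014 bits


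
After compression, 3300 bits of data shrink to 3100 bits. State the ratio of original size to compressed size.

Compression ratio = Original / Compressed
= 3300 / 3100 = 1.06:1


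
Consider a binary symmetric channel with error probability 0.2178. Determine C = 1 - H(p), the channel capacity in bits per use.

For BSC with error probability p:
C = 1 - H(p) where H(p) is binary entropy
H(0.2178) = -0.2178 × log₂(0.2178) - 0.7822 × log₂(0.7822)
H(p) = 0.7561
C = 1 - 0.7561 = 0.2439 bits/use


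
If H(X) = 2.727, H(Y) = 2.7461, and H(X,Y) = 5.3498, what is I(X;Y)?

I(X;Y) = H(X) + H(Y) - H(X,Y)
I(X;Y) = 2.727 + 2.7461 - 5.3498 = 0.1233 bits


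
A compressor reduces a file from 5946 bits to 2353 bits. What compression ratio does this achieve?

Compression ratio = Original / Compressed
= 5946 / 2353 = 2.53:1


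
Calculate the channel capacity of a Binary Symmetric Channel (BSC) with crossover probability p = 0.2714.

For BSC with error probability p:
C = 1 - H(p) where H(p) is binary entropy
H(0.2714) = -0.2714 × log₂(0.2714) - 0.7286 × log₂(0.7286)
H(p) = 0.8435
C = 1 - 0.8435 = 0.1565 bits/use


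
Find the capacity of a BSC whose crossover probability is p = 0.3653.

For BSC with error probability p:
C = 1 - H(p) where H(p) is binary entropy
H(0.3653) = -0.3653 × log₂(0.3653) - 0.6347 × log₂(0.6347)
H(p) = 0.9470
C = 1 - 0.9470 = 0.0530 bits/use


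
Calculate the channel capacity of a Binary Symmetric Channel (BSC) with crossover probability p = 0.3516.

For BSC with error probability p:
C = 1 - H(p) where H(p) is binary entropy
H(0.3516) = -0.3516 × log₂(0.3516) - 0.6484 × log₂(0.6484)
H(p) = 0.9355
C = 1 - 0.9355 = 0.0645 bits/use


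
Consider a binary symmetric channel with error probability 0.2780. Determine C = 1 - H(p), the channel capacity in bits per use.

For BSC with error probability p:
C = 1 - H(p) where H(p) is binary entropy
H(0.2780) = -0.2780 × log₂(0.2780) - 0.7220 × log₂(0.7220)
H(p) = 0.8527
C = 1 - 0.8527 = 0.1473 bits/use


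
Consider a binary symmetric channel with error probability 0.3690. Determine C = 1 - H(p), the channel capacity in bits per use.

For BSC with error probability p:
C = 1 - H(p) where H(p) is binary entropy
H(0.3690) = -0.3690 × log₂(0.3690) - 0.6310 × log₂(0.6310)
H(p) = 0.9499
C = 1 - 0.9499 = 0.0501 bits/use


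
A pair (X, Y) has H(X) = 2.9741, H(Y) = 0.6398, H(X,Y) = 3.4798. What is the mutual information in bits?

I(X;Y) = H(X) + H(Y) - H(X,Y)
I(X;Y) = 2.9741 + 0.6398 - 3.4798 = 0.1341 bits


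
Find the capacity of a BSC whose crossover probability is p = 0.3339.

For BSC with error probability p:
C = 1 - H(p) where H(p) is binary entropy
H(0.3339) = -0.3339 × log₂(0.3339) - 0.6661 × log₂(0.6661)
H(p) = 0.9189
C = 1 - 0.9189 = 0.0811 bits/use
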